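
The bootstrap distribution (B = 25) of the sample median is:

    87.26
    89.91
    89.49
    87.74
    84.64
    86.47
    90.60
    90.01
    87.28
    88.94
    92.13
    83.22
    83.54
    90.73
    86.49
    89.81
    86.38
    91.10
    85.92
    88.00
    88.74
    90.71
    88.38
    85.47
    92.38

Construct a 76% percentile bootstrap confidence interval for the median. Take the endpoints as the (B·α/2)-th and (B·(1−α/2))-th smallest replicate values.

Sorted replicates: 83.22, 83.54, 84.64, 85.47, 85.92, 86.38, 86.47, 86.49, 87.26, 87.28, 87.74, 88.00, 88.38, 88.74, 88.94, 89.49, 89.81, 89.91, 90.01, 90.60, 90.71, 90.73, 91.10, 92.13, 92.38
α = 0.24; lower rank = 25 × 0.120 = 3; upper rank = 25 × 0.880 = 22.
The 3rd smallest replicate is 84.64; the 22nd is 90.73.

(84.64, 90.73)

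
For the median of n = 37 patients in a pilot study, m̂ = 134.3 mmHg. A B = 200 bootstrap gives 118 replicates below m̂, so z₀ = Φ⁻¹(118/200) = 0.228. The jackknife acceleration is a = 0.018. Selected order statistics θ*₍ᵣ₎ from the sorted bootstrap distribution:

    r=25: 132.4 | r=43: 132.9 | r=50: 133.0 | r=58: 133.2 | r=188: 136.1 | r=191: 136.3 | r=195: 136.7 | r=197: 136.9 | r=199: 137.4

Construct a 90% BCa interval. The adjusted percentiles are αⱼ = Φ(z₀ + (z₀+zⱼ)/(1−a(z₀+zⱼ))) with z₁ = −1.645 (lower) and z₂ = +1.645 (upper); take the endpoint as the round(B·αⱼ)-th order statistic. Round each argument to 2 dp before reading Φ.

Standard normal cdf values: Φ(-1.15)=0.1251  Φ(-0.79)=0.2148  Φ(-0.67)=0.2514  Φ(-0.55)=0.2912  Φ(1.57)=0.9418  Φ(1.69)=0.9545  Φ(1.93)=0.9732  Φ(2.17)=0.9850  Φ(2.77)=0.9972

(132.4, 136.9)

Lower: z₀ + z₁ = 0.228 + (-1.645) = -1.417; 1 − a(z₀+z₁) = 1 − (0.018)(-1.417) = 1.0255; argument = 0.228 + (-1.417)/1.0255 = -1.1538 → -1.15.
α₁ = Φ(-1.15) = 0.1251; rank = round(200 × 0.1251) = 25; θ*₍25₎ = 132.4.
Upper: z₀ + z₂ = 1.873; 1 − a(z₀+z₂) = 0.9663; argument = 2.1663 → 2.17; α₂ = 0.9850; rank = 197; θ*₍197₎ = 136.9.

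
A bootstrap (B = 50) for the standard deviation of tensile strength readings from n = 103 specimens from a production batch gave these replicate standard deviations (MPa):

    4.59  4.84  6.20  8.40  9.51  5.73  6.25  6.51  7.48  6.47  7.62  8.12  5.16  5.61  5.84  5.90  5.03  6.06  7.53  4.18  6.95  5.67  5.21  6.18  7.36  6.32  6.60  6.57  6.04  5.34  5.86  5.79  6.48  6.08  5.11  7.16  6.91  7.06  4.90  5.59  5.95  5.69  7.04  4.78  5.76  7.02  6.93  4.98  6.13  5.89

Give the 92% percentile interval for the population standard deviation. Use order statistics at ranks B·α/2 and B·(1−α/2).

(4.59, 8.12)

Sorted replicates: 4.18, 4.59, 4.78, 4.84, 4.90, 4.98, 5.03, 5.11, 5.16, 5.21, 5.34, 5.59, 5.61, 5.67, 5.69, 5.73, 5.76, 5.79, 5.84, 5.86, 5.89, 5.90, 5.95, 6.04, 6.06, 6.08, 6.13, 6.18, 6.20, 6.25, 6.32, 6.47, 6.48, 6.51, 6.57, 6.60, 6.91, 6.93, 6.95, 7.02, 7.04, 7.06, 7.16, 7.36, 7.48, 7.53, 7.62, 8.12, 8.40, 9.51
α = 0.08; lower rank = 50 × 0.040 = 2; upper rank = 50 × 0.960 = 48.
The 2nd smallest replicate is 4.59; the 48th is 8.12.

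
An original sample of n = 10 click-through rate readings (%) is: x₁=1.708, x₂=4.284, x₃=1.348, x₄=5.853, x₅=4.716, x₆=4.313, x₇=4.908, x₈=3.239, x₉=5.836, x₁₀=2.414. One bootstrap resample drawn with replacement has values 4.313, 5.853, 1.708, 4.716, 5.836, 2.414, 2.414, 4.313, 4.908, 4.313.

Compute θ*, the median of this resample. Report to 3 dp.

θ* = 4.313

Sorted: 1.708, 2.414, 2.414, 4.313, 4.313, 4.313, 4.716, 4.908, 5.836, 5.853
Median = average of the two middle values = 4.313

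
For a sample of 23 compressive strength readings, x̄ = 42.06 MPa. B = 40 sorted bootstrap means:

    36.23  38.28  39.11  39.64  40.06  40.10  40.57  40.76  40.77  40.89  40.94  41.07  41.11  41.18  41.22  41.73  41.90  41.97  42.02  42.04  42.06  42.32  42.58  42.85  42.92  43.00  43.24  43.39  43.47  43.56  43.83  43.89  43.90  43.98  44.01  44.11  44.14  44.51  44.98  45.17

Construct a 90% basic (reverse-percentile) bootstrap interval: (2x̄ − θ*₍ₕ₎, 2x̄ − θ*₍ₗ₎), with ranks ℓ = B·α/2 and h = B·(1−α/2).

Percentile endpoints at ranks 2 and 38: θ*₍2₎ = 38.28, θ*₍38₎ = 44.51.
Basic interval reflects these around x̄:
  lower = 2 × 42.06 − 44.51 = 39.61
  upper = 2 × 42.06 − 38.28 = 45.84

(39.61, 45.84)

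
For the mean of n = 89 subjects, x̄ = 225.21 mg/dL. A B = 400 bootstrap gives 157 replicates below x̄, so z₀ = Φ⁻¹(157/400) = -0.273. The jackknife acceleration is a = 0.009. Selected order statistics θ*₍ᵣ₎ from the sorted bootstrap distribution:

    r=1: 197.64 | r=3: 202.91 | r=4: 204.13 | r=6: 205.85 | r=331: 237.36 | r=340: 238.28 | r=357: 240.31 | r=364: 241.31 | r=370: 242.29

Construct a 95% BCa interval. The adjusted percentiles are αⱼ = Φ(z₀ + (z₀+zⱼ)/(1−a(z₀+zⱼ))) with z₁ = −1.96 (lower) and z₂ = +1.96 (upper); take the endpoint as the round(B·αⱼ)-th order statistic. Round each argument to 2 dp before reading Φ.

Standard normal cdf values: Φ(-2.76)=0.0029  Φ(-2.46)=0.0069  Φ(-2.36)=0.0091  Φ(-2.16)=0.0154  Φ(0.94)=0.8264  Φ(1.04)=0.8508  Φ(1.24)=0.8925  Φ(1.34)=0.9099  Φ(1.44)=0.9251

Lower: z₀ + z₁ = -0.273 + (-1.960) = -2.233; 1 − a(z₀+z₁) = 1 − (0.009)(-2.233) = 1.0201; argument = -0.273 + (-2.233)/1.0201 = -2.4620 → -2.46.
α₁ = Φ(-2.46) = 0.0069; rank = round(400 × 0.0069) = 3; θ*₍3₎ = 202.91.
Upper: z₀ + z₂ = 1.687; 1 − a(z₀+z₂) = 0.9848; argument = 1.4400 → 1.44; α₂ = 0.9251; rank = 370; θ*₍370₎ = 242.29.

(202.91, 242.29)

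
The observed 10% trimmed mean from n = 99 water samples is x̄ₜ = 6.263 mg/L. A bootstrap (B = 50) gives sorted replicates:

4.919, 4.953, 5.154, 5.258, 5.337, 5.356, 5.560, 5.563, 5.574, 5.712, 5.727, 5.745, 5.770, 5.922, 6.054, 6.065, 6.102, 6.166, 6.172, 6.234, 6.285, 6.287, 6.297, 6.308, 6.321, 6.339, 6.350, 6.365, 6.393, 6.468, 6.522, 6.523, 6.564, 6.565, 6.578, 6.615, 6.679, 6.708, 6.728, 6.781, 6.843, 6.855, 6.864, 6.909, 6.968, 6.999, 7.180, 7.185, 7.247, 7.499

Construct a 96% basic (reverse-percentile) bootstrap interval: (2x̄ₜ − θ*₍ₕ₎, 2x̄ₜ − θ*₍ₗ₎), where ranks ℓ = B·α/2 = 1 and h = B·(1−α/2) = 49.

(5.279, 7.607)

Percentile endpoints at ranks 1 and 49: θ*₍1₎ = 4.919, θ*₍49₎ = 7.247.
Basic interval reflects these around x̄ₜ:
  lower = 2 × 6.263 − 7.247 = 5.279
  upper = 2 × 6.263 − 4.919 = 7.607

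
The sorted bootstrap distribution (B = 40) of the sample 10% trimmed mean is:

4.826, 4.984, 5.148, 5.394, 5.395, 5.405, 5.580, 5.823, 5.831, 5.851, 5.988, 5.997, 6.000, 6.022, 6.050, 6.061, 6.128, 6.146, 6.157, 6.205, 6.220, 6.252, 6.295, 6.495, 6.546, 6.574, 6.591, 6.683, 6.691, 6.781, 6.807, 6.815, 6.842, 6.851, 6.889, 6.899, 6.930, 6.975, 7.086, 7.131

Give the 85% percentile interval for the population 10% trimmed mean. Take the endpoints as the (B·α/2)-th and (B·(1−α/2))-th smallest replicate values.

α = 0.15; lower rank = 40 × 0.075 = 3; upper rank = 40 × 0.925 = 37.
The 3rd smallest replicate is 5.148; the 37th is 6.930.

(5.148, 6.930)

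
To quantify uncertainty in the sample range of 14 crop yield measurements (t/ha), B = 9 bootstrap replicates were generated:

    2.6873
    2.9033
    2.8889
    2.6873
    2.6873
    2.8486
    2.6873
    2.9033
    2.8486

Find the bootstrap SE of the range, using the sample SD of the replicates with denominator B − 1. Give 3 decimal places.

Bootstrap SE is the standard deviation of the 9 replicate ranges.
Mean of replicates: (2.6873 + 2.9033 + 2.8889 + 2.6873 + 2.6873 + 2.8486 + 2.6873 + 2.9033 + 2.8486) / 9 = 25.14190 / 9 = 2.79354
Sum of squared deviations: (−0.10624)² + (+0.10976)² + (+0.09536)² + (−0.10624)² + (−0.10624)² + (+0.05506)² + (−0.10624)² + (+0.10976)² + (+0.05506)² = 0.08440
Variance = 0.08440 / 8 = 0.01055
SE* = √0.01055

SE* = 0.103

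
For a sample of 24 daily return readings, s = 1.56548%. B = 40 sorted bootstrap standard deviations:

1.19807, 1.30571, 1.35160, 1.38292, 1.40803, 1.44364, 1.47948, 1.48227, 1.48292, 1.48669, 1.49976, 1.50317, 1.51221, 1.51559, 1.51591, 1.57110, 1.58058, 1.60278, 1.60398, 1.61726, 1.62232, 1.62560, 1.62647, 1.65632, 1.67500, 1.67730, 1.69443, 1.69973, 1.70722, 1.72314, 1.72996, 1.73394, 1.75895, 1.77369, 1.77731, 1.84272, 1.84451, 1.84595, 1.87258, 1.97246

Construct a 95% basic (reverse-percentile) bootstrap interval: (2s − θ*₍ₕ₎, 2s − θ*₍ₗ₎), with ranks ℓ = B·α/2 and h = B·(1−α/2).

Percentile endpoints at ranks 1 and 39: θ*₍1₎ = 1.19807, θ*₍39₎ = 1.87258.
Basic interval reflects these around s:
  lower = 2 × 1.56548 − 1.87258 = 1.25838
  upper = 2 × 1.56548 − 1.19807 = 1.93289

(1.25838, 1.93289)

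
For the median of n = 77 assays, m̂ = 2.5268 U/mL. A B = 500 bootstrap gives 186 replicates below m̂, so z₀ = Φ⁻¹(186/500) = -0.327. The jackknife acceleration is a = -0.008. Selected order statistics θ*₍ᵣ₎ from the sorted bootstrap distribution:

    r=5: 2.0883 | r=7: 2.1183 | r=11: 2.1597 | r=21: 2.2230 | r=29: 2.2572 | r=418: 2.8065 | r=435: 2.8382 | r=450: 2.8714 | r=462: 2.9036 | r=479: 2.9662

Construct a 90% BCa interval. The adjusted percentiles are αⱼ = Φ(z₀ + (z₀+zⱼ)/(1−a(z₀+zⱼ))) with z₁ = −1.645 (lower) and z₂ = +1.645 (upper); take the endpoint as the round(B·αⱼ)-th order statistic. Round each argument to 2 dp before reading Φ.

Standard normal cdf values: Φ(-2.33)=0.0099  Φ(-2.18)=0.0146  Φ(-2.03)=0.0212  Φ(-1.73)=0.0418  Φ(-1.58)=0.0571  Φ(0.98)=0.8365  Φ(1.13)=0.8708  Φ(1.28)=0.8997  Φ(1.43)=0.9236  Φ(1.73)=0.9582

Lower: z₀ + z₁ = -0.327 + (-1.645) = -1.972; 1 − a(z₀+z₁) = 1 − (-0.008)(-1.972) = 0.9842; argument = -0.327 + (-1.972)/0.9842 = -2.3306 → -2.33.
α₁ = Φ(-2.33) = 0.0099; rank = round(500 × 0.0099) = 5; θ*₍5₎ = 2.0883.
Upper: z₀ + z₂ = 1.318; 1 − a(z₀+z₂) = 1.0105; argument = 0.9772 → 0.98; α₂ = 0.8365; rank = 418; θ*₍418₎ = 2.8065.

(2.0883, 2.8065)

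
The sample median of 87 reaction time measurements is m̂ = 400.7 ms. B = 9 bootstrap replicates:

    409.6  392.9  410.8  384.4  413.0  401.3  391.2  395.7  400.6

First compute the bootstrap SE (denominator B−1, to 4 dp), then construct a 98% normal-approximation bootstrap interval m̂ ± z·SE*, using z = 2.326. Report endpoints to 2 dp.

Mean of replicates = 399.9444; sum of squared deviations = 769.5222; SE* = √(769.5222/8) = 9.8077
Margin = 2.326 × 9.8077 = 22.813
Interval: 400.7 ± 22.813

(377.89, 423.51)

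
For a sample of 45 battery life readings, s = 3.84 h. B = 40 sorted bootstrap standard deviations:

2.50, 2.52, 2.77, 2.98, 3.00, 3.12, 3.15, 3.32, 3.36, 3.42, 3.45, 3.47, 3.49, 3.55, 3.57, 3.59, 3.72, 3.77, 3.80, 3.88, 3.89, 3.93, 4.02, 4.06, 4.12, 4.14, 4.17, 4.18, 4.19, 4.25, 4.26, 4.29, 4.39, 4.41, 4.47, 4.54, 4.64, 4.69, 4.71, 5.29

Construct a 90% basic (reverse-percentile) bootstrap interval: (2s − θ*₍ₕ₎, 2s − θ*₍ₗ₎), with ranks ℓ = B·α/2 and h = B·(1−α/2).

Percentile endpoints at ranks 2 and 38: θ*₍2₎ = 2.52, θ*₍38₎ = 4.69.
Basic interval reflects these around s:
  lower = 2 × 3.84 − 4.69 = 2.99
  upper = 2 × 3.84 − 2.52 = 5.16

(2.99, 5.16)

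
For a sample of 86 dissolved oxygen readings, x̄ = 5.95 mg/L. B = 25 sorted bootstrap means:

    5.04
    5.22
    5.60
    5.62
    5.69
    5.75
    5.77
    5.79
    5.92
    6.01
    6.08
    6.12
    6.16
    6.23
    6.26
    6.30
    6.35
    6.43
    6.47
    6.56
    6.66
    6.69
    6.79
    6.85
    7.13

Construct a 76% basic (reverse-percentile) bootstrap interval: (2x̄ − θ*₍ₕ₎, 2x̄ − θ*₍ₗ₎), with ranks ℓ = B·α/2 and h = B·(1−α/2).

(5.21, 6.30)

Percentile endpoints at ranks 3 and 22: θ*₍3₎ = 5.60, θ*₍22₎ = 6.69.
Basic interval reflects these around x̄:
  lower = 2 × 5.95 − 6.69 = 5.21
  upper = 2 × 5.95 − 5.60 = 6.30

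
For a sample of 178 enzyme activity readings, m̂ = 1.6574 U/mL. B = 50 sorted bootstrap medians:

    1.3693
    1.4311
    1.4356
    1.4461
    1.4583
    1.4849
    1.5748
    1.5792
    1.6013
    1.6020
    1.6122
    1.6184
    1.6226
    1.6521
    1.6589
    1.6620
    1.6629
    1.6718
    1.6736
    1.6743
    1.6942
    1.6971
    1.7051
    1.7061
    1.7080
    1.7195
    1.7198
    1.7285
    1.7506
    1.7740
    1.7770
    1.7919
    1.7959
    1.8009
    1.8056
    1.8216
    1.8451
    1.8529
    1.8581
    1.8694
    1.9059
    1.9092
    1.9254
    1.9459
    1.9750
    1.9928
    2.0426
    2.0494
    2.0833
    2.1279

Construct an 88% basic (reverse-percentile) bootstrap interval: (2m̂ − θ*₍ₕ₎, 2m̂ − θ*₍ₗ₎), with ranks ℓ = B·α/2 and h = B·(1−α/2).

Percentile endpoints at ranks 3 and 47: θ*₍3₎ = 1.4356, θ*₍47₎ = 2.0426.
Basic interval reflects these around m̂:
  lower = 2 × 1.6574 − 2.0426 = 1.2722
  upper = 2 × 1.6574 − 1.4356 = 1.8792

(1.2722, 1.8792)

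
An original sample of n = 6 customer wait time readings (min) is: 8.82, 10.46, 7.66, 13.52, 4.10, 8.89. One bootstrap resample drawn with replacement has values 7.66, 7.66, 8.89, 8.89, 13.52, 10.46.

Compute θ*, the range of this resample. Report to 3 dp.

Range = 13.52 − 7.66 = 5.860

θ* = 5.860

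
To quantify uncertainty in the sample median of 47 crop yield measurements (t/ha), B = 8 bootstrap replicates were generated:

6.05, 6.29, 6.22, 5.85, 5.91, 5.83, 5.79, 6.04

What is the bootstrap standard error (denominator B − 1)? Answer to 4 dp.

Bootstrap SE is the standard deviation of the 8 replicate medians.
Mean of replicates: (6.05 + 6.29 + 6.22 + 5.85 + 5.91 + 5.83 + 5.79 + 6.04) / 8 = 47.98000 / 8 = 5.99750
Sum of squared deviations: (+0.05250)² + (+0.29250)² + (+0.22250)² + (−0.14750)² + (−0.08750)² + (−0.16750)² + (−0.20750)² + (+0.04250)² = 0.24015
Variance = 0.24015 / 7 = 0.03431
SE* = √0.03431

SE* = 0.1852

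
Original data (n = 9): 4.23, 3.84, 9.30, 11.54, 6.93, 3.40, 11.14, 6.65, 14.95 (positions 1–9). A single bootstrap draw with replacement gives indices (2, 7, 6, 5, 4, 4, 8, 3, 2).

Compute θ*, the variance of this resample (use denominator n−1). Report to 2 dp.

Resample values: 3.84, 11.14, 3.40, 6.93, 11.54, 11.54, 6.65, 9.30, 3.84.
Mean = 7.5756; sum of squared deviations = 93.7300
s² = 93.7300 / 8 = 11.7163

θ* = 11.72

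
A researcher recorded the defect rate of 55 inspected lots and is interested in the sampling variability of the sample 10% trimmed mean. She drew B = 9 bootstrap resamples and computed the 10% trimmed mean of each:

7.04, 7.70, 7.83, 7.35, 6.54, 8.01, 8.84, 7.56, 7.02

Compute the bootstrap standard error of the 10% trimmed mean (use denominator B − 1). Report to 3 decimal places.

Bootstrap SE is the standard deviation of the 9 replicate 10% trimmed means.
Mean of replicates: (7.04 + 7.70 + 7.83 + 7.35 + 6.54 + 8.01 + 8.84 + 7.56 + 7.02) / 9 = 67.8900 / 9 = 7.5433
Sum of squared deviations: (−0.5033)² + (+0.1567)² + (+0.2867)² + (−0.1933)² + (−1.0033)² + (+0.4667)² + (+1.2967)² + (+0.0167)² + (−0.5233)² = 3.5774
Variance = 3.5774 / 8 = 0.4472
SE* = √0.4472

SE* = 0.669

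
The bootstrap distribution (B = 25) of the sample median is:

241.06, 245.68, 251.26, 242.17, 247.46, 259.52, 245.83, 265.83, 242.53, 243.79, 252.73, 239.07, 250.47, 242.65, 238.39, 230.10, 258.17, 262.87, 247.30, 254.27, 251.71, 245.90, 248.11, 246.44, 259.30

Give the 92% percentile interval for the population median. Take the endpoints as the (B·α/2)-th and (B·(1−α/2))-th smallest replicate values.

(230.10, 262.87)

Sorted replicates: 230.10, 238.39, 239.07, 241.06, 242.17, 242.53, 242.65, 243.79, 245.68, 245.83, 245.90, 246.44, 247.30, 247.46, 248.11, 250.47, 251.26, 251.71, 252.73, 254.27, 258.17, 259.30, 259.52, 262.87, 265.83
α = 0.08; lower rank = 25 × 0.040 = 1; upper rank = 25 × 0.960 = 24.
The 1st smallest replicate is 230.10; the 24th is 262.87.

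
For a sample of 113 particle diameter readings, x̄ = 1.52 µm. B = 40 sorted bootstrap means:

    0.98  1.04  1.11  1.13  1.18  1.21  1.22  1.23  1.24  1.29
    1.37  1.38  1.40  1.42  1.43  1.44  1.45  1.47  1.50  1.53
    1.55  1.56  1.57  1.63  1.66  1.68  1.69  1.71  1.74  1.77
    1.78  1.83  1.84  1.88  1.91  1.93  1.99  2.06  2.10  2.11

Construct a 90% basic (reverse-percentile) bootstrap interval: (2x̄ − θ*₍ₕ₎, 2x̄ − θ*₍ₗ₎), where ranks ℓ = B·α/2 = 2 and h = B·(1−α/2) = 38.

(0.98, 2.00)

Percentile endpoints at ranks 2 and 38: θ*₍2₎ = 1.04, θ*₍38₎ = 2.06.
Basic interval reflects these around x̄:
  lower = 2 × 1.52 − 2.06 = 0.98
  upper = 2 × 1.52 − 1.04 = 2.00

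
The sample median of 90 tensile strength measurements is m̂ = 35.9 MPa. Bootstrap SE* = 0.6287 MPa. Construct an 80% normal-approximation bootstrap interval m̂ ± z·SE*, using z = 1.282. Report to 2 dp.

Margin = 1.282 × 0.6287 = 0.806
Interval: 35.9 ± 0.806

(35.09, 36.71)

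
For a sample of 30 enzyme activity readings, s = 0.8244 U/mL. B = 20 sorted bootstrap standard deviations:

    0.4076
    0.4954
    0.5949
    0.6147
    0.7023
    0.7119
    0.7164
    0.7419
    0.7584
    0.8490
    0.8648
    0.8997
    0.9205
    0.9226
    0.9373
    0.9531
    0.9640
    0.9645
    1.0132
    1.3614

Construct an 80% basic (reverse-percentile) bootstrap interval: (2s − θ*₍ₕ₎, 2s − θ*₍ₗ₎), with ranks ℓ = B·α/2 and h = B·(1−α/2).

Percentile endpoints at ranks 2 and 18: θ*₍2₎ = 0.4954, θ*₍18₎ = 0.9645.
Basic interval reflects these around s:
  lower = 2 × 0.8244 − 0.9645 = 0.6843
  upper = 2 × 0.8244 − 0.4954 = 1.1534

(0.6843, 1.1534)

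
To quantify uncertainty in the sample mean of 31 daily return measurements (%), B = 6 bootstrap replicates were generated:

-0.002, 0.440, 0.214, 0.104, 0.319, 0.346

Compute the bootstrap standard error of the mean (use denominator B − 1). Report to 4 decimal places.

Bootstrap SE is the standard deviation of the 6 replicate means.
Mean of replicates: ((-0.002) + 0.440 + 0.214 + 0.104 + 0.319 + 0.346) / 6 = 1.42100 / 6 = 0.23683
Sum of squared deviations: (−0.23883)² + (+0.20317)² + (−0.02283)² + (−0.13283)² + (+0.08217)² + (+0.10917)² = 0.13515
Variance = 0.13515 / 5 = 0.02703
SE* = √0.02703

SE* = 0.1644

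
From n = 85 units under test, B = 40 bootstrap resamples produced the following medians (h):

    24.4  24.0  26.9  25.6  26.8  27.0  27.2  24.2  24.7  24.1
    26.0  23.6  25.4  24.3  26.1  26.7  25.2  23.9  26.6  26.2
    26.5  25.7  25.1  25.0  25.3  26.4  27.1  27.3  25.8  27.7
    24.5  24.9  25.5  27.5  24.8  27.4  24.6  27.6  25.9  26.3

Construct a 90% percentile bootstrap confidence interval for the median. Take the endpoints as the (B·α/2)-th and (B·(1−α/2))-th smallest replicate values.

Sorted replicates: 23.6, 23.9, 24.0, 24.1, 24.2, 24.3, 24.4, 24.5, 24.6, 24.7, 24.8, 24.9, 25.0, 25.1, 25.2, 25.3, 25.4, 25.5, 25.6, 25.7, 25.8, 25.9, 26.0, 26.1, 26.2, 26.3, 26.4, 26.5, 26.6, 26.7, 26.8, 26.9, 27.0, 27.1, 27.2, 27.3, 27.4, 27.5, 27.6, 27.7
α = 0.10; lower rank = 40 × 0.050 = 2; upper rank = 40 × 0.950 = 38.
The 2nd smallest replicate is 23.9; the 38th is 27.5.

(23.9, 27.5)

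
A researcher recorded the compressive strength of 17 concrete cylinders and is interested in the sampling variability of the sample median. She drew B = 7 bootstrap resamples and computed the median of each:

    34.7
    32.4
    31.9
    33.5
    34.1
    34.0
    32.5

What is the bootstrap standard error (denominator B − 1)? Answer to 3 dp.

SE* = 1.044

Bootstrap SE is the standard deviation of the 7 replicate medians.
Mean of replicates: (34.7 + 32.4 + 31.9 + 33.5 + 34.1 + 34.0 + 32.5) / 7 = 233.1000 / 7 = 33.3000
Sum of squared deviations: (+1.4000)² + (−0.9000)² + (−1.4000)² + (+0.2000)² + (+0.8000)² + (+0.7000)² + (−0.8000)² = 6.5400
Variance = 6.5400 / 6 = 1.0900
SE* = √1.0900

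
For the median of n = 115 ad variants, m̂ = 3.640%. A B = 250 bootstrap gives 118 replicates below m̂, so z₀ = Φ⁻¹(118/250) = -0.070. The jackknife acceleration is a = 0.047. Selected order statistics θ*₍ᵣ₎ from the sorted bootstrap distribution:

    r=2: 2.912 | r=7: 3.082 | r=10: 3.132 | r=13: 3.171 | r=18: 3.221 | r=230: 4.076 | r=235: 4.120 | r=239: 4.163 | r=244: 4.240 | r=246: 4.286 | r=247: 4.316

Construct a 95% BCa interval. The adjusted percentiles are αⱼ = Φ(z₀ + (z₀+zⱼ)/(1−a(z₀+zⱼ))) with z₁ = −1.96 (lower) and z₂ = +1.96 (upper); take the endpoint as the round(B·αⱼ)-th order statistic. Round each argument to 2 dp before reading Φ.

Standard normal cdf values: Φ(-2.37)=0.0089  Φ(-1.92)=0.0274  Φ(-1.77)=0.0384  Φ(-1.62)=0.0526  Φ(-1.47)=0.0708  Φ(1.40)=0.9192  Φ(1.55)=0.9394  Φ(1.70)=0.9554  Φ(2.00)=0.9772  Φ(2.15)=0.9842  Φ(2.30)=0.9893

Lower: z₀ + z₁ = -0.070 + (-1.960) = -2.030; 1 − a(z₀+z₁) = 1 − (0.047)(-2.030) = 1.0954; argument = -0.070 + (-2.030)/1.0954 = -1.9232 → -1.92.
α₁ = Φ(-1.92) = 0.0274; rank = round(250 × 0.0274) = 7; θ*₍7₎ = 3.082.
Upper: z₀ + z₂ = 1.890; 1 − a(z₀+z₂) = 0.9112; argument = 2.0043 → 2.00; α₂ = 0.9772; rank = 244; θ*₍244₎ = 4.240.

(3.082, 4.240)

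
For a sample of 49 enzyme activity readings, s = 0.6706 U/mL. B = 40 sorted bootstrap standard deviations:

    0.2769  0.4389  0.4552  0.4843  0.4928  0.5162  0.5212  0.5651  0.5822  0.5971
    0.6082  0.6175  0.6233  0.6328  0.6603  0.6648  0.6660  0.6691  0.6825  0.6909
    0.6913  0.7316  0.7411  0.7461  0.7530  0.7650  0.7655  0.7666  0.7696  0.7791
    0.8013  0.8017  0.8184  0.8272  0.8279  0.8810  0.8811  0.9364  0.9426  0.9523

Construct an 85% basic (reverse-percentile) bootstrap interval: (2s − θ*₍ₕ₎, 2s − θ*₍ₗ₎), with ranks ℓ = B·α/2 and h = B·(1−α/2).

Percentile endpoints at ranks 3 and 37: θ*₍3₎ = 0.4552, θ*₍37₎ = 0.8811.
Basic interval reflects these around s:
  lower = 2 × 0.6706 − 0.8811 = 0.4601
  upper = 2 × 0.6706 − 0.4552 = 0.8860

(0.4601, 0.8860)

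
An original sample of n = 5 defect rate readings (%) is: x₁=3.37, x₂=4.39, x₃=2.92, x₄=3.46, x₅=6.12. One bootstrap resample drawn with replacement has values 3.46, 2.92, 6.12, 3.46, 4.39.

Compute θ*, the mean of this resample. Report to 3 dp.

θ* = 4.070

Mean = (3.46 + 2.92 + 6.12 + 3.46 + 4.39) / 5 = 20.350 / 5 = 4.070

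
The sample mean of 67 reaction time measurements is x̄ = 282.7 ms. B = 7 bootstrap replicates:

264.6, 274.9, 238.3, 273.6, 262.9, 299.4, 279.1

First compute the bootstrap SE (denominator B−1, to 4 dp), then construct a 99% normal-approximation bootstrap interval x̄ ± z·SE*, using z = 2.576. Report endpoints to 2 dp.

(234.88, 330.52)

Mean of replicates = 270.4000; sum of squared deviations = 2067.4800; SE* = √(2067.4800/6) = 18.5629
Margin = 2.576 × 18.5629 = 47.818
Interval: 282.7 ± 47.818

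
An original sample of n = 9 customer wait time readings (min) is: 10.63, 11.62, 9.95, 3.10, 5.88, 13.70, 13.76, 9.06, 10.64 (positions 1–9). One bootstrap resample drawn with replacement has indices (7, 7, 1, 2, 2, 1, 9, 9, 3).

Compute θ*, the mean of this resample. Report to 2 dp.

θ* = 11.47

Resample values: 13.76, 13.76, 10.63, 11.62, 11.62, 10.63, 10.64, 10.64, 9.95.
Mean = (13.76 + 13.76 + 10.63 + 11.62 + 11.62 + 10.63 + 10.64 + 10.64 + 9.95) / 9 = 103.250 / 9 = 11.47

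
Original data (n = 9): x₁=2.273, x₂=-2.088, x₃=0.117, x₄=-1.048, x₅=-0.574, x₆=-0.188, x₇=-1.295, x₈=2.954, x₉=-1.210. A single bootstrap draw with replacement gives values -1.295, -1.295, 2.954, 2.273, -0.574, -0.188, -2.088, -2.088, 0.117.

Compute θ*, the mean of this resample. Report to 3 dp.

θ* = -0.243

Mean = ((-1.295) + (-1.295) + 2.954 + 2.273 + (-0.574) + (-0.188) + (-2.088) + (-2.088) + 0.117) / 9 = -2.1840 / 9 = -0.243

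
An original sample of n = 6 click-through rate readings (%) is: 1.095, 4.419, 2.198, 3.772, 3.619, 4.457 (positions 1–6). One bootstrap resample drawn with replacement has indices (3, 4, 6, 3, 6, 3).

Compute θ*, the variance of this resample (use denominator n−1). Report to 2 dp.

Resample values: 2.198, 3.772, 4.457, 2.198, 4.457, 2.198.
Mean = 3.2133; sum of squared deviations = 6.4982
s² = 6.4982 / 5 = 1.2996

θ* = 1.30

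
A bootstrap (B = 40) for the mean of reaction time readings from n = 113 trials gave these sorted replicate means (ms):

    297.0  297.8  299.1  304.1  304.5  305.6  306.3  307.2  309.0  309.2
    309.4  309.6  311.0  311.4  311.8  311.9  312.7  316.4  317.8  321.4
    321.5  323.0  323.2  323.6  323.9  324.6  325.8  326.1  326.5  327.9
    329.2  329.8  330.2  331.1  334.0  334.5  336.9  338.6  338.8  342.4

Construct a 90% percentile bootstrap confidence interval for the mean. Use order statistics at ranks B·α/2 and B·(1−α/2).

α = 0.10; lower rank = 40 × 0.050 = 2; upper rank = 40 × 0.950 = 38.
The 2nd smallest replicate is 297.8; the 38th is 338.6.

(297.8, 338.6)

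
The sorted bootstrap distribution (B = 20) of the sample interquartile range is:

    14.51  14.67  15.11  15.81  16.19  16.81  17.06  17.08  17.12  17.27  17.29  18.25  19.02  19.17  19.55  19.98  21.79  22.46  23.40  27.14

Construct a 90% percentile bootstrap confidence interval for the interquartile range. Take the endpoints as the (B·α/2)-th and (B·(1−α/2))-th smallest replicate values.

α = 0.10; lower rank = 20 × 0.050 = 1; upper rank = 20 × 0.950 = 19.
The 1st smallest replicate is 14.51; the 19th is 23.40.

(14.51, 23.40)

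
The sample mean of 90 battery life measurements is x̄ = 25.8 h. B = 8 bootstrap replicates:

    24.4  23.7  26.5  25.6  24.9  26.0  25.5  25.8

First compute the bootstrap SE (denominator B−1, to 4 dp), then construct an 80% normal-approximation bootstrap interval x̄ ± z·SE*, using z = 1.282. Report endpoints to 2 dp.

Mean of replicates = 25.3000; sum of squared deviations = 5.8400; SE* = √(5.8400/7) = 0.9134
Margin = 1.282 × 0.9134 = 1.171
Interval: 25.8 ± 1.171

(24.63, 26.97)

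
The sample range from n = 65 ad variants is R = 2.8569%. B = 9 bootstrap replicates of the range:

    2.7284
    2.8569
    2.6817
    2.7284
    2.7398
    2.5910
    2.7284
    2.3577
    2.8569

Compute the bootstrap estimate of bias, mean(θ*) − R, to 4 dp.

mean(θ*) = (2.7284 + 2.8569 + 2.6817 + 2.7284 + 2.7398 + 2.5910 + 2.7284 + 2.3577 + 2.8569) / 9 = 2.69658
bias = 2.69658 − 2.8569

bias = −0.1603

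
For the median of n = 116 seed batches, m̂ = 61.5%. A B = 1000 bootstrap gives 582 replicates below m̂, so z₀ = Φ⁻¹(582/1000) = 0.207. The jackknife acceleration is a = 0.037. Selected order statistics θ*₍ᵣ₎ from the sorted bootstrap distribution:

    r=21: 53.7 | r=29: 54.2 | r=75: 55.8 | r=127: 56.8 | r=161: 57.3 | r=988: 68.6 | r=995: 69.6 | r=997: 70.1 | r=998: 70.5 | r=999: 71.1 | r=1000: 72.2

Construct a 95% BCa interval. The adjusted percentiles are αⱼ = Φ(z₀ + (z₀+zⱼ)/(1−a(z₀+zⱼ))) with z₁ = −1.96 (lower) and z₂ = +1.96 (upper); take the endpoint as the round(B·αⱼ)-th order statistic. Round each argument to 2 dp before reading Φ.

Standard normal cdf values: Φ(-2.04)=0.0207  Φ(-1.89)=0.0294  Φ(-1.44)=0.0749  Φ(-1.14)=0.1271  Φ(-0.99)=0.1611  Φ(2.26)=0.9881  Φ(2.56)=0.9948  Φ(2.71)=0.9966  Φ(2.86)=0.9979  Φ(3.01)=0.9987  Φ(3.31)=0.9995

(55.8, 69.6)

Lower: z₀ + z₁ = 0.207 + (-1.960) = -1.753; 1 − a(z₀+z₁) = 1 − (0.037)(-1.753) = 1.0649; argument = 0.207 + (-1.753)/1.0649 = -1.4392 → -1.44.
α₁ = Φ(-1.44) = 0.0749; rank = round(1000 × 0.0749) = 75; θ*₍75₎ = 55.8.
Upper: z₀ + z₂ = 2.167; 1 − a(z₀+z₂) = 0.9198; argument = 2.5629 → 2.56; α₂ = 0.9948; rank = 995; θ*₍995₎ = 69.6.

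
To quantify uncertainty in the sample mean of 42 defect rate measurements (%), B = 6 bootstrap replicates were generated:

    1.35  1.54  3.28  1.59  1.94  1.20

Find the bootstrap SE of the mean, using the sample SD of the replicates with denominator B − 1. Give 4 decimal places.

Bootstrap SE is the standard deviation of the 6 replicate means.
Mean of replicates: (1.35 + 1.54 + 3.28 + 1.59 + 1.94 + 1.20) / 6 = 10.90000 / 6 = 1.81667
Sum of squared deviations: (−0.46667)² + (−0.27667)² + (+1.46333)² + (−0.22667)² + (+0.12333)² + (−0.61667)² = 2.88253
Variance = 2.88253 / 5 = 0.57651
SE* = √0.57651

SE* = 0.7593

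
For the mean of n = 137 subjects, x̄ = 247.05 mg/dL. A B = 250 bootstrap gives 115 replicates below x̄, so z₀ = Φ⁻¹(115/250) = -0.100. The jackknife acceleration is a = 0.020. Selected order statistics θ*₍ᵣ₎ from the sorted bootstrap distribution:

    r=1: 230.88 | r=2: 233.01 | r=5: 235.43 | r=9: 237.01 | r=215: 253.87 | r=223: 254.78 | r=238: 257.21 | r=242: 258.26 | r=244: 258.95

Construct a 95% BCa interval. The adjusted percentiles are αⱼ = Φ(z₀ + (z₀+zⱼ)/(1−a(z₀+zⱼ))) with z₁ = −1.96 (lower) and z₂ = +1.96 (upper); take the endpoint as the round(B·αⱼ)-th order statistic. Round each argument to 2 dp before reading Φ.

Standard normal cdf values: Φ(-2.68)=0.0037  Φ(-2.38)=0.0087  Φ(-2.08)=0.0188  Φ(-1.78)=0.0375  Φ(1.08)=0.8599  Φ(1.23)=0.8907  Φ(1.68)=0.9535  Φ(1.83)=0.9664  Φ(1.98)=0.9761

Lower: z₀ + z₁ = -0.100 + (-1.960) = -2.060; 1 − a(z₀+z₁) = 1 − (0.020)(-2.060) = 1.0412; argument = -0.100 + (-2.060)/1.0412 = -2.0785 → -2.08.
α₁ = Φ(-2.08) = 0.0188; rank = round(250 × 0.0188) = 5; θ*₍5₎ = 235.43.
Upper: z₀ + z₂ = 1.860; 1 − a(z₀+z₂) = 0.9628; argument = 1.8319 → 1.83; α₂ = 0.9664; rank = 242; θ*₍242₎ = 258.26.

(235.43, 258.26)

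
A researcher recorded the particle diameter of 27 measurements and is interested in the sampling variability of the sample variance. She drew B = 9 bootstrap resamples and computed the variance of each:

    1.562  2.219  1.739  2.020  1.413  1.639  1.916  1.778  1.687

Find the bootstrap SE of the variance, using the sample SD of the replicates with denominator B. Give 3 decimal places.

Bootstrap SE is the standard deviation of the 9 replicate variances.
Mean of replicates: (1.562 + 2.219 + 1.739 + 2.020 + 1.413 + 1.639 + 1.916 + 1.778 + 1.687) / 9 = 15.9730 / 9 = 1.7748
Sum of squared deviations: (−0.2128)² + (+0.4442)² + (−0.0358)² + (+0.2452)² + (−0.3618)² + (−0.1358)² + (+0.1412)² + (+0.0032)² + (−0.0878)² = 0.4810
Variance = 0.4810 / 9 = 0.0534
SE* = √0.0534

SE* = 0.231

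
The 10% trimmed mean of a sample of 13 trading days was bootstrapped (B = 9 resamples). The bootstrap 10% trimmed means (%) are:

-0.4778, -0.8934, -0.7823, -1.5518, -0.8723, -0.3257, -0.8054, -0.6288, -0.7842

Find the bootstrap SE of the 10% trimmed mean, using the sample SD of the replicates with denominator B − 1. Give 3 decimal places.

SE* = 0.342

Bootstrap SE is the standard deviation of the 9 replicate 10% trimmed means.
Mean of replicates: ((-0.4778) + (-0.8934) + (-0.7823) + (-1.5518) + (-0.8723) + (-0.3257) + (-0.8054) + (-0.6288) + (-0.7842)) / 9 = -7.12170 / 9 = -0.79130
Sum of squared deviations: (+0.31350)² + (−0.10210)² + (+0.00900)² + (−0.76050)² + (−0.08100)² + (+0.46560)² + (−0.01410)² + (+0.16250)² + (+0.00710)² = 0.93715
Variance = 0.93715 / 8 = 0.11714
SE* = √0.11714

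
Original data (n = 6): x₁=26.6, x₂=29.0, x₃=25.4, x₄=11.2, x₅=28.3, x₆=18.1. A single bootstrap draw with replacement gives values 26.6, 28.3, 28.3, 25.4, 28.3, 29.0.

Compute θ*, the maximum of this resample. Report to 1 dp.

θ* = 29.0

Maximum = 29.0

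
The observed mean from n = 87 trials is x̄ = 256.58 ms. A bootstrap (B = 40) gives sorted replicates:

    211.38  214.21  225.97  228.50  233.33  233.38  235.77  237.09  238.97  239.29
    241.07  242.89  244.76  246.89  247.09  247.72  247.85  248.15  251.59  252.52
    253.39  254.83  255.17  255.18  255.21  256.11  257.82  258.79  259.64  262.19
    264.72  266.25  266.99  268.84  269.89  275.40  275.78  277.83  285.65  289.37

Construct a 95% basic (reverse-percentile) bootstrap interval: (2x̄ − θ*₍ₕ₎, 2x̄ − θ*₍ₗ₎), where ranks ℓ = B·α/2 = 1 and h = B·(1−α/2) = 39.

Percentile endpoints at ranks 1 and 39: θ*₍1₎ = 211.38, θ*₍39₎ = 285.65.
Basic interval reflects these around x̄:
  lower = 2 × 256.58 − 285.65 = 227.51
  upper = 2 × 256.58 − 211.38 = 301.78

(227.51, 301.78)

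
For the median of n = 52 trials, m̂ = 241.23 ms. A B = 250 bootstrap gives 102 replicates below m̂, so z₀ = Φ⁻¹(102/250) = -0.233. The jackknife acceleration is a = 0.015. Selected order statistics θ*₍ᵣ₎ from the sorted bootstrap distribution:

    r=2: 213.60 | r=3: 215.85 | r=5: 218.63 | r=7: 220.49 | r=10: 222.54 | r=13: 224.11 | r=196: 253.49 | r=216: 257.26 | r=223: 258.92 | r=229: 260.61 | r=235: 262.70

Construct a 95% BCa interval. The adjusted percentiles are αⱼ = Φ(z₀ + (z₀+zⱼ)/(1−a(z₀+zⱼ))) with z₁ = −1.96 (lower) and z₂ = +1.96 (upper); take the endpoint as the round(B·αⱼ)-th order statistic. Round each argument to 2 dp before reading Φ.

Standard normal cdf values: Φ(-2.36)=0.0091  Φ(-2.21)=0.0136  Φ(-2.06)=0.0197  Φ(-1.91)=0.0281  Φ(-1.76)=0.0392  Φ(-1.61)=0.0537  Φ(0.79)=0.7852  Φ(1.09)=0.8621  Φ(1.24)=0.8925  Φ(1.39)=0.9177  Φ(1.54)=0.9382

Lower: z₀ + z₁ = -0.233 + (-1.960) = -2.193; 1 − a(z₀+z₁) = 1 − (0.015)(-2.193) = 1.0329; argument = -0.233 + (-2.193)/1.0329 = -2.3562 → -2.36.
α₁ = Φ(-2.36) = 0.0091; rank = round(250 × 0.0091) = 2; θ*₍2₎ = 213.60.
Upper: z₀ + z₂ = 1.727; 1 − a(z₀+z₂) = 0.9741; argument = 1.5399 → 1.54; α₂ = 0.9382; rank = 235; θ*₍235₎ = 262.70.

(213.60, 262.70)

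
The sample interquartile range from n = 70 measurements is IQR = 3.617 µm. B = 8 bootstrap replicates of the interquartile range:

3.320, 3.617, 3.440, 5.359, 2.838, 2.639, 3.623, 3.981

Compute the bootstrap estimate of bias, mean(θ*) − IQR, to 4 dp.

mean(θ*) = (3.320 + 3.617 + 3.440 + 5.359 + 2.838 + 2.639 + 3.623 + 3.981) / 8 = 3.60213
bias = 3.60213 − 3.617

bias = −0.0149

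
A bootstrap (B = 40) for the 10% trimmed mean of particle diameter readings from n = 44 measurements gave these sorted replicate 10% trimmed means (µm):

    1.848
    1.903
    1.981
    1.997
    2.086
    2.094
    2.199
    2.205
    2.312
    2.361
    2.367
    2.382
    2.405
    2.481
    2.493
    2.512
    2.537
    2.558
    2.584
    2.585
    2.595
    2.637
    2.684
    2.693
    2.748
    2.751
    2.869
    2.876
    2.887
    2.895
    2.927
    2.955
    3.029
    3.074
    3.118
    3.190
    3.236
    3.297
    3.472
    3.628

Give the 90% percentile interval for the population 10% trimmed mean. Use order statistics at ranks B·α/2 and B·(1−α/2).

α = 0.10; lower rank = 40 × 0.050 = 2; upper rank = 40 × 0.950 = 38.
The 2nd smallest replicate is 1.903; the 38th is 3.297.

(1.903, 3.297)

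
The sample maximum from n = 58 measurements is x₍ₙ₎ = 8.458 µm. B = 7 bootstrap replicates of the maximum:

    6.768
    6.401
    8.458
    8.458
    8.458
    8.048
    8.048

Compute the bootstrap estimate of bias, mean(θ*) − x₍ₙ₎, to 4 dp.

bias = −0.6524

mean(θ*) = (6.768 + 6.401 + 8.458 + 8.458 + 8.458 + 8.048 + 8.048) / 7 = 7.80557
bias = 7.80557 − 8.458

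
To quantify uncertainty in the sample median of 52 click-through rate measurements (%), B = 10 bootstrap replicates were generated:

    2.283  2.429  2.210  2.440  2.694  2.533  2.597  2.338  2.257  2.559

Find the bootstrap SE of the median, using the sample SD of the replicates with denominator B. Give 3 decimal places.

SE* = 0.153

Bootstrap SE is the standard deviation of the 10 replicate medians.
Mean of replicates: (2.283 + 2.429 + 2.210 + 2.440 + 2.694 + 2.533 + 2.597 + 2.338 + 2.257 + 2.559) / 10 = 24.3400 / 10 = 2.4340
Sum of squared deviations: (−0.1510)² + (−0.0050)² + (−0.2240)² + (+0.0060)² + (+0.2600)² + (+0.0990)² + (+0.1630)² + (−0.0960)² + (−0.1770)² + (+0.1250)² = 0.2332
Variance = 0.2332 / 10 = 0.0233
SE* = √0.0233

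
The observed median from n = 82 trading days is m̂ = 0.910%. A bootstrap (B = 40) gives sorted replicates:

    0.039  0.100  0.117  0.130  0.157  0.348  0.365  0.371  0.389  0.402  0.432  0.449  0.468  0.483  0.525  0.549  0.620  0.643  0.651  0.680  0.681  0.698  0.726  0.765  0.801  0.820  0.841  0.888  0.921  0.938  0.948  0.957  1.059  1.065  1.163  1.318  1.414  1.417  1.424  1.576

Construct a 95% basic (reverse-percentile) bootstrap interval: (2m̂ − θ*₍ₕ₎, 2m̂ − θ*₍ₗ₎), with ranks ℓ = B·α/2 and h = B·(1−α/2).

Percentile endpoints at ranks 1 and 39: θ*₍1₎ = 0.039, θ*₍39₎ = 1.424.
Basic interval reflects these around m̂:
  lower = 2 × 0.910 − 1.424 = 0.396
  upper = 2 × 0.910 − 0.039 = 1.781

(0.396, 1.781)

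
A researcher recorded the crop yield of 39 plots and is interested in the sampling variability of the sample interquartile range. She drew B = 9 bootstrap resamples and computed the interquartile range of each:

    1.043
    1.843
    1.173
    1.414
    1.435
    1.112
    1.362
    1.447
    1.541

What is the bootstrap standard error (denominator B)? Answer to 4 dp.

Bootstrap SE is the standard deviation of the 9 replicate interquartile ranges.
Mean of replicates: (1.043 + 1.843 + 1.173 + 1.414 + 1.435 + 1.112 + 1.362 + 1.447 + 1.541) / 9 = 12.37000 / 9 = 1.37444
Sum of squared deviations: (−0.33144)² + (+0.46856)² + (−0.20144)² + (+0.03956)² + (+0.06056)² + (−0.26244)² + (−0.01244)² + (+0.07256)² + (+0.16656)² = 0.47725
Variance = 0.47725 / 9 = 0.05303
SE* = √0.05303

SE* = 0.2303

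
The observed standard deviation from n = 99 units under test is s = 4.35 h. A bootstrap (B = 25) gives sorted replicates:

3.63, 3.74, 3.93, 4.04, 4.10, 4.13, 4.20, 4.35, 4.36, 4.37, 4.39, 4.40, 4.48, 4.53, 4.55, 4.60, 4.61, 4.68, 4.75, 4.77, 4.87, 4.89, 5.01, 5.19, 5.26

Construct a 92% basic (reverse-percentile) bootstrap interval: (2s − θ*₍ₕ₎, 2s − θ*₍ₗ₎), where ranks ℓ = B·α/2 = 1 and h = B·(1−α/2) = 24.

(3.51, 5.07)

Percentile endpoints at ranks 1 and 24: θ*₍1₎ = 3.63, θ*₍24₎ = 5.19.
Basic interval reflects these around s:
  lower = 2 × 4.35 − 5.19 = 3.51
  upper = 2 × 4.35 − 3.63 = 5.07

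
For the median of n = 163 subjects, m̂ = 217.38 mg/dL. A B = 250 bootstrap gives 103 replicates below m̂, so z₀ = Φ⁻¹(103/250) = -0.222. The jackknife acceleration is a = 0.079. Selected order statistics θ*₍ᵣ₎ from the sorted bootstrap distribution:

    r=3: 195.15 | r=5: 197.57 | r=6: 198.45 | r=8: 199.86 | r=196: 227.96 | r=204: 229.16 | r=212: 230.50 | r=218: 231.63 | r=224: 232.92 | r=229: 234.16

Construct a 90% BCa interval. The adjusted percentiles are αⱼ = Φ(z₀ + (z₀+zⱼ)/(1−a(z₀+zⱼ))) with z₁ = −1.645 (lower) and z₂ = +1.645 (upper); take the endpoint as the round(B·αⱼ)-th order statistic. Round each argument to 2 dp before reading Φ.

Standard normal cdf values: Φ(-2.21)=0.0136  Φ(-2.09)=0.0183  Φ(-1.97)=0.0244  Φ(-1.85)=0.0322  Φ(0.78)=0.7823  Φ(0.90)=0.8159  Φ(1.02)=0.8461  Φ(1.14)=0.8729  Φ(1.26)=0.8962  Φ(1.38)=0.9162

Lower: z₀ + z₁ = -0.222 + (-1.645) = -1.867; 1 − a(z₀+z₁) = 1 − (0.079)(-1.867) = 1.1475; argument = -0.222 + (-1.867)/1.1475 = -1.8490 → -1.85.
α₁ = Φ(-1.85) = 0.0322; rank = round(250 × 0.0322) = 8; θ*₍8₎ = 199.86.
Upper: z₀ + z₂ = 1.423; 1 − a(z₀+z₂) = 0.8876; argument = 1.3812 → 1.38; α₂ = 0.9162; rank = 229; θ*₍229₎ = 234.16.

(199.86, 234.16)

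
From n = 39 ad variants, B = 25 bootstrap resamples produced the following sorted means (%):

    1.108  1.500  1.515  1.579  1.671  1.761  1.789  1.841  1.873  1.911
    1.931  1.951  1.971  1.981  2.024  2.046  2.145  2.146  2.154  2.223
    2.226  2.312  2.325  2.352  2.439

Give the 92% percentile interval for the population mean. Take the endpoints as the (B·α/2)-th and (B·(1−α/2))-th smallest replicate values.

(1.108, 2.352)

α = 0.08; lower rank = 25 × 0.040 = 1; upper rank = 25 × 0.960 = 24.
The 1st smallest replicate is 1.108; the 24th is 2.352.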